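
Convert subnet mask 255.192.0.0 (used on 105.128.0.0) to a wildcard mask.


Subnet mask: 255.192.0.0
Wildcard = 255.255.255.255 - subnet mask
255 - 255 = 0
255 - 192 = 63
255 - 0 = 255
255 - 0 = 255
Wildcard: 0.63.255.255


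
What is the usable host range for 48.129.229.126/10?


Network: 48.128.0.0
Broadcast: 48.191.255.255
First usable = network + 1
Last usable = broadcast - 1
Range: 48.128.0.1 to 48.191.255.254


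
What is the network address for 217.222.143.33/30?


IP:   11011001.11011110.10001111.00100001
Mask: 11111111.11111111.11111111.11111100
AND operation:
Net:  11011001.11011110.10001111.00100000
Network: 217.222.143.32/30


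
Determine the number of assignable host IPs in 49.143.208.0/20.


Host bits = 32 - 20 = 12
Total addresses = 2^12 = 4096
Usable = total - 2 (network and broadcast)
Usable hosts: 4094


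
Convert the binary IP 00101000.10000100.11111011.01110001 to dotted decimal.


00101000 = 40
10000100 = 132
11111011 = 251
01110001 = 113
IP: 40.132.251.113


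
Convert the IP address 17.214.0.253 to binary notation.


17 = 00010001
214 = 11010110
0 = 00000000
253 = 11111101
Binary: 00010001.11010110.00000000.11111101


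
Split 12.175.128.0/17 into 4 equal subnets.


New prefix = 17 + 2 = 19
Each subnet has 8192 addresses
  12.175.128.0/19
  12.175.160.0/19
  12.175.192.0/19
  12.175.224.0/19
Subnets: 12.175.128.0/19, 12.175.160.0/19, 12.175.192.0/19, 12.175.224.0/19


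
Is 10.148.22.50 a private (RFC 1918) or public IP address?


RFC 1918 private ranges:
  10.0.0.0/8 (10.0.0.0 - 10.255.255.255)
  172.16.0.0/12 (172.16.0.0 - 172.31.255.255)
  192.168.0.0/16 (192.168.0.0 - 192.168.255.255)
Private (in 10.0.0.0/8)


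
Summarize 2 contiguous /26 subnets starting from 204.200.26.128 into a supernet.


Original prefix: /26
Number of subnets: 2 = 2^1
New prefix = 26 - 1 = 25
Supernet: 204.200.26.128/25


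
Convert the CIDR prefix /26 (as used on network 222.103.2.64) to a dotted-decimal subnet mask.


/26 means 26 network bits, 6 host bits
Binary: 11111111111111111111111111000000
Mask: 255.255.255.192


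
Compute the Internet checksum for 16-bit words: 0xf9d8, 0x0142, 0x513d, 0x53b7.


Sum all words (with carry folding):
+ 0xf9d8 = 0xf9d8
+ 0x0142 = 0xfb1a
+ 0x513d = 0x4c58
+ 0x53b7 = 0xa00f
One's complement: ~0xa00f
Checksum = 0x5ff0


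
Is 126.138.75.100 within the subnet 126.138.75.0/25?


Subnet network: 126.138.75.0
Test IP AND mask: 126.138.75.0
Yes, 126.138.75.100 is in 126.138.75.0/25


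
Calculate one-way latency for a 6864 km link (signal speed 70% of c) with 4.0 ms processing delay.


Speed = 0.7 * 3e5 km/s = 210000 km/s
Propagation delay = 6864 / 210000 = 0.0327 s = 32.6857 ms
Processing delay = 4.0 ms
Total one-way latency = 36.6857 ms


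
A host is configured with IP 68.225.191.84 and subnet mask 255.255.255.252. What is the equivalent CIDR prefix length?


Binary: 11111111.11111111.11111111.11111100
Count leading 1s
Prefix: /30


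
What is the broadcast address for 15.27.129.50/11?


Network: 15.0.0.0/11
Host bits = 21
Set all host bits to 1:
Broadcast: 15.31.255.255


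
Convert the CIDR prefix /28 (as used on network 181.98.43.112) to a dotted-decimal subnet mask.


/28 means 28 network bits, 4 host bits
Binary: 11111111111111111111111111110000
Mask: 255.255.255.240


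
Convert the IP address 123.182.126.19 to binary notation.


123 = 01111011
182 = 10110110
126 = 01111110
19 = 00010011
Binary: 01111011.10110110.01111110.00010011


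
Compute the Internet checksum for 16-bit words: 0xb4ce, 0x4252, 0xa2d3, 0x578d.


Sum all words (with carry folding):
+ 0xb4ce = 0xb4ce
+ 0x4252 = 0xf720
+ 0xa2d3 = 0x99f4
+ 0x578d = 0xf181
One's complement: ~0xf181
Checksum = 0x0e7e


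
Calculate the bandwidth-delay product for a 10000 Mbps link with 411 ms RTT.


BDP = bandwidth * RTT
= 10000 Mbps * 411 ms
= 10000 * 1e6 * 411 / 1000 bits
= 4110000000 bits
= 513750000 bytes
= 501708.9844 KB
BDP = 4110000000 bits (513750000 bytes)


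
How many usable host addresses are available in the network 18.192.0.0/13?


Host bits = 32 - 13 = 19
Total addresses = 2^19 = 524288
Usable = total - 2 (network and broadcast)
Usable hosts: 524286


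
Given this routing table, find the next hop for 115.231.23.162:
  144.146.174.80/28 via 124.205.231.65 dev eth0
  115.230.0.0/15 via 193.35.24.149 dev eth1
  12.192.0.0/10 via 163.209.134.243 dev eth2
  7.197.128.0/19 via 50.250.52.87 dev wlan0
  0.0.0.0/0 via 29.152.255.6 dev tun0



Longest prefix match for 115.231.23.162:
  /28 144.146.174.80: no
  /15 115.230.0.0: MATCH
  /10 12.192.0.0: no
  /19 7.197.128.0: no
  /0 0.0.0.0: MATCH
Selected: next-hop 193.35.24.149 via eth1 (matched /15)


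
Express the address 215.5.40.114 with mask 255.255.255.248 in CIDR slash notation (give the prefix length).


Binary: 11111111.11111111.11111111.11111000
Count leading 1s
Prefix: /29


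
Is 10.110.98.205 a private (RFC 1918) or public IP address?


RFC 1918 private ranges:
  10.0.0.0/8 (10.0.0.0 - 10.255.255.255)
  172.16.0.0/12 (172.16.0.0 - 172.31.255.255)
  192.168.0.0/16 (192.168.0.0 - 192.168.255.255)
Private (in 10.0.0.0/8)


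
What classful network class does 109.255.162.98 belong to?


First octet: 109
Binary: 01101101
0xxxxxxx -> Class A (1-126)
Class A, default mask 255.0.0.0 (/8)


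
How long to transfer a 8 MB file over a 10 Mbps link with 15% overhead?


Effective throughput = 10 * (1 - 15/100) = 8.5 Mbps
File size in Mb = 8 * 8 = 64 Mb
Time = 64 / 8.5
Time = 7.5294 seconds


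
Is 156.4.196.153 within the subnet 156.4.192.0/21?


Subnet network: 156.4.192.0
Test IP AND mask: 156.4.192.0
Yes, 156.4.196.153 is in 156.4.192.0/21


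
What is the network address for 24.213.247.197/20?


IP:   00011000.11010101.11110111.11000101
Mask: 11111111.11111111.11110000.00000000
AND operation:
Net:  00011000.11010101.11110000.00000000
Network: 24.213.240.0/20


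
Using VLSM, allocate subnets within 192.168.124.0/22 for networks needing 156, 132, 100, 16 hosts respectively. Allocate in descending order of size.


156 hosts -> /24 (254 usable): 192.168.124.0/24
132 hosts -> /24 (254 usable): 192.168.125.0/24
100 hosts -> /25 (126 usable): 192.168.126.0/25
16 hosts -> /27 (30 usable): 192.168.126.128/27
Allocation: 192.168.124.0/24 (156 hosts, 254 usable); 192.168.125.0/24 (132 hosts, 254 usable); 192.168.126.0/25 (100 hosts, 126 usable); 192.168.126.128/27 (16 hosts, 30 usable)


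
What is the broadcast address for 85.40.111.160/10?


Network: 85.0.0.0/10
Host bits = 22
Set all host bits to 1:
Broadcast: 85.63.255.255


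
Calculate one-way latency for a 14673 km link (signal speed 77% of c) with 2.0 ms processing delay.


Speed = 0.77 * 3e5 km/s = 231000 km/s
Propagation delay = 14673 / 231000 = 0.0635 s = 63.5195 ms
Processing delay = 2.0 ms
Total one-way latency = 65.5195 ms


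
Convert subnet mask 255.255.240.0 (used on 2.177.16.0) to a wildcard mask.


Subnet mask: 255.255.240.0
Wildcard = 255.255.255.255 - subnet mask
255 - 255 = 0
255 - 255 = 0
255 - 240 = 15
255 - 0 = 255
Wildcard: 0.0.15.255


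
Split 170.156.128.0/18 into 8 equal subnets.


New prefix = 18 + 3 = 21
Each subnet has 2048 addresses
  170.156.128.0/21
  170.156.136.0/21
  170.156.144.0/21
  170.156.152.0/21
  170.156.160.0/21
  170.156.168.0/21
  170.156.176.0/21
  170.156.184.0/21
Subnets: 170.156.128.0/21, 170.156.136.0/21, 170.156.144.0/21, 170.156.152.0/21, 170.156.160.0/21, 170.156.168.0/21, 170.156.176.0/21, 170.156.184.0/21


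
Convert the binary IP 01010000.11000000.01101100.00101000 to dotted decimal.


01010000 = 80
11000000 = 192
01101100 = 108
00101000 = 40
IP: 80.192.108.40


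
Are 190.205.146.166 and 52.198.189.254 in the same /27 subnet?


Mask: 255.255.255.224
190.205.146.166 AND mask = 190.205.146.160
52.198.189.254 AND mask = 52.198.189.224
No, different subnets (190.205.146.160 vs 52.198.189.224)


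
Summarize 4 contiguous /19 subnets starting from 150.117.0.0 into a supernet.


Original prefix: /19
Number of subnets: 4 = 2^2
New prefix = 19 - 2 = 17
Supernet: 150.117.0.0/17


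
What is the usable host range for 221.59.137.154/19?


Network: 221.59.128.0
Broadcast: 221.59.159.255
First usable = network + 1
Last usable = broadcast - 1
Range: 221.59.128.1 to 221.59.159.254


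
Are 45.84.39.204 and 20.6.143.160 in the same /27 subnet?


Mask: 255.255.255.224
45.84.39.204 AND mask = 45.84.39.192
20.6.143.160 AND mask = 20.6.143.160
No, different subnets (45.84.39.192 vs 20.6.143.160)


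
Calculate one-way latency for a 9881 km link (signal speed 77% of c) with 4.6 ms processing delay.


Speed = 0.77 * 3e5 km/s = 231000 km/s
Propagation delay = 9881 / 231000 = 0.0428 s = 42.7749 ms
Processing delay = 4.6 ms
Total one-way latency = 47.3749 ms


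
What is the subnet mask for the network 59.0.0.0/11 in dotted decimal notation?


/11 means 11 network bits, 21 host bits
Binary: 11111111111000000000000000000000
Mask: 255.224.0.0


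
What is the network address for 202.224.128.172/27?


IP:   11001010.11100000.10000000.10101100
Mask: 11111111.11111111.11111111.11100000
AND operation:
Net:  11001010.11100000.10000000.10100000
Network: 202.224.128.160/27


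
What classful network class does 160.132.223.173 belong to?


First octet: 160
Binary: 10100000
10xxxxxx -> Class B (128-191)
Class B, default mask 255.255.0.0 (/16)


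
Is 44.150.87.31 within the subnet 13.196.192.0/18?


Subnet network: 13.196.192.0
Test IP AND mask: 44.150.64.0
No, 44.150.87.31 is not in 13.196.192.0/18


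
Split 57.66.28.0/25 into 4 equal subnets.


New prefix = 25 + 2 = 27
Each subnet has 32 addresses
  57.66.28.0/27
  57.66.28.32/27
  57.66.28.64/27
  57.66.28.96/27
Subnets: 57.66.28.0/27, 57.66.28.32/27, 57.66.28.64/27, 57.66.28.96/27


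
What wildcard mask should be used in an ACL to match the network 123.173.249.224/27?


Subnet mask: 255.255.255.224
Wildcard = 255.255.255.255 - subnet mask
255 - 255 = 0
255 - 255 = 0
255 - 255 = 0
255 - 224 = 31
Wildcard: 0.0.0.31


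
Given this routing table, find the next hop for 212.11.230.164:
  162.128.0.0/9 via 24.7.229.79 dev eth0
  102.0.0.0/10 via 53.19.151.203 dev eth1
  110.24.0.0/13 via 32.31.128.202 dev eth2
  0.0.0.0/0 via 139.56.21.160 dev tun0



Longest prefix match for 212.11.230.164:
  /9 162.128.0.0: no
  /10 102.0.0.0: no
  /13 110.24.0.0: no
  /0 0.0.0.0: MATCH
Selected: next-hop 139.56.21.160 via tun0 (matched /0)


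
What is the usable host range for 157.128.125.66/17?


Network: 157.128.0.0
Broadcast: 157.128.127.255
First usable = network + 1
Last usable = broadcast - 1
Range: 157.128.0.1 to 157.128.127.254


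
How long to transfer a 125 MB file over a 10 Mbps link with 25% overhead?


Effective throughput = 10 * (1 - 25/100) = 7.5 Mbps
File size in Mb = 125 * 8 = 1000 Mb
Time = 1000 / 7.5
Time = 133.3333 seconds


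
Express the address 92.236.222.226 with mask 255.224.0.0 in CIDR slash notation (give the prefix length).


Binary: 11111111.11100000.00000000.00000000
Count leading 1s
Prefix: /11


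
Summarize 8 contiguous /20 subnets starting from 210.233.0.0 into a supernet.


Original prefix: /20
Number of subnets: 8 = 2^3
New prefix = 20 - 3 = 17
Supernet: 210.233.0.0/17


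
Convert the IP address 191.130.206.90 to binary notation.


191 = 10111111
130 = 10000010
206 = 11001110
90 = 01011010
Binary: 10111111.10000010.11001110.01011010


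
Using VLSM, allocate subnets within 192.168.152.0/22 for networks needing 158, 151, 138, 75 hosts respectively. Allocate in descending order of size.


158 hosts -> /24 (254 usable): 192.168.152.0/24
151 hosts -> /24 (254 usable): 192.168.153.0/24
138 hosts -> /24 (254 usable): 192.168.154.0/24
75 hosts -> /25 (126 usable): 192.168.155.0/25
Allocation: 192.168.152.0/24 (158 hosts, 254 usable); 192.168.153.0/24 (151 hosts, 254 usable); 192.168.154.0/24 (138 hosts, 254 usable); 192.168.155.0/25 (75 hosts, 126 usable)


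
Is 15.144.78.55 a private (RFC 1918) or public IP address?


RFC 1918 private ranges:
  10.0.0.0/8 (10.0.0.0 - 10.255.255.255)
  172.16.0.0/12 (172.16.0.0 - 172.31.255.255)
  192.168.0.0/16 (192.168.0.0 - 192.168.255.255)
Public (not in any RFC 1918 range)


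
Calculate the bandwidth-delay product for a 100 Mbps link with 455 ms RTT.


BDP = bandwidth * RTT
= 100 Mbps * 455 ms
= 100 * 1e6 * 455 / 1000 bits
= 45500000 bits
= 5687500 bytes
= 5554.1992 KB
BDP = 45500000 bits (5687500 bytes)


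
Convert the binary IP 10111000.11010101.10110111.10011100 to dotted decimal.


10111000 = 184
11010101 = 213
10110111 = 183
10011100 = 156
IP: 184.213.183.156


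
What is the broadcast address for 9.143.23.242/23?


Network: 9.143.22.0/23
Host bits = 9
Set all host bits to 1:
Broadcast: 9.143.23.255


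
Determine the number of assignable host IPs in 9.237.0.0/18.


Host bits = 32 - 18 = 14
Total addresses = 2^14 = 16384
Usable = total - 2 (network and broadcast)
Usable hosts: 16382


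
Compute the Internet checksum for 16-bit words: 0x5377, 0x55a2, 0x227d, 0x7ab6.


Sum all words (with carry folding):
+ 0x5377 = 0x5377
+ 0x55a2 = 0xa919
+ 0x227d = 0xcb96
+ 0x7ab6 = 0x464d
One's complement: ~0x464d
Checksum = 0xb9b2


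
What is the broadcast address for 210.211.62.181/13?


Network: 210.208.0.0/13
Host bits = 19
Set all host bits to 1:
Broadcast: 210.215.255.255


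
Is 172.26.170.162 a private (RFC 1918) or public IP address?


RFC 1918 private ranges:
  10.0.0.0/8 (10.0.0.0 - 10.255.255.255)
  172.16.0.0/12 (172.16.0.0 - 172.31.255.255)
  192.168.0.0/16 (192.168.0.0 - 192.168.255.255)
Private (in 172.16.0.0/12)


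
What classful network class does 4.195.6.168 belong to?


First octet: 4
Binary: 00000100
0xxxxxxx -> Class A (1-126)
Class A, default mask 255.0.0.0 (/8)


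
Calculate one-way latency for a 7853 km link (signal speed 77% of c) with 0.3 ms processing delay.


Speed = 0.77 * 3e5 km/s = 231000 km/s
Propagation delay = 7853 / 231000 = 0.034 s = 33.9957 ms
Processing delay = 0.3 ms
Total one-way latency = 34.2957 ms


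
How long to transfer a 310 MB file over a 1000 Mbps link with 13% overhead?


Effective throughput = 1000 * (1 - 13/100) = 870 Mbps
File size in Mb = 310 * 8 = 2480 Mb
Time = 2480 / 870
Time = 2.8506 seconds


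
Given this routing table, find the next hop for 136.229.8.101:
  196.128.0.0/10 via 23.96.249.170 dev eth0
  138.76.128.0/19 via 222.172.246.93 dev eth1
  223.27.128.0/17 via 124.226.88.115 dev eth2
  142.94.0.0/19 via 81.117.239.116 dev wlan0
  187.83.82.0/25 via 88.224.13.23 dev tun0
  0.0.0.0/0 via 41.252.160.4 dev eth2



Longest prefix match for 136.229.8.101:
  /10 196.128.0.0: no
  /19 138.76.128.0: no
  /17 223.27.128.0: no
  /19 142.94.0.0: no
  /25 187.83.82.0: no
  /0 0.0.0.0: MATCH
Selected: next-hop 41.252.160.4 via eth2 (matched /0)


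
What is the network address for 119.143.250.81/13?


IP:   01110111.10001111.11111010.01010001
Mask: 11111111.11111000.00000000.00000000
AND operation:
Net:  01110111.10001000.00000000.00000000
Network: 119.136.0.0/13


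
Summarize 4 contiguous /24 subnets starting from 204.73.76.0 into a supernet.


Original prefix: /24
Number of subnets: 4 = 2^2
New prefix = 24 - 2 = 22
Supernet: 204.73.76.0/22


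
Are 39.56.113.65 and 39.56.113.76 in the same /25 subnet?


Mask: 255.255.255.128
39.56.113.65 AND mask = 39.56.113.0
39.56.113.76 AND mask = 39.56.113.0
Yes, same subnet (39.56.113.0)


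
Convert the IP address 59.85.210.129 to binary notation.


59 = 00111011
85 = 01010101
210 = 11010010
129 = 10000001
Binary: 00111011.01010101.11010010.10000001


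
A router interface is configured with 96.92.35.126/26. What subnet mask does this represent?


/26 means 26 network bits, 6 host bits
Binary: 11111111111111111111111111000000
Mask: 255.255.255.192


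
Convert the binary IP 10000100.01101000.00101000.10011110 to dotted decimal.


10000100 = 132
01101000 = 104
00101000 = 40
10011110 = 158
IP: 132.104.40.158


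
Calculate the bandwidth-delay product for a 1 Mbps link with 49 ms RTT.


BDP = bandwidth * RTT
= 1 Mbps * 49 ms
= 1 * 1e6 * 49 / 1000 bits
= 49000 bits
= 6125 bytes
= 5.9814 KB
BDP = 49000 bits (6125 bytes)


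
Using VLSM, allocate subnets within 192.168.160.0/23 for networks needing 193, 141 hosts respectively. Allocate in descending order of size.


193 hosts -> /24 (254 usable): 192.168.160.0/24
141 hosts -> /24 (254 usable): 192.168.161.0/24
Allocation: 192.168.160.0/24 (193 hosts, 254 usable); 192.168.161.0/24 (141 hosts, 254 usable)


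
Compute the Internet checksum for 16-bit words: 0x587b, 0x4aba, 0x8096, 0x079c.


Sum all words (with carry folding):
+ 0x587b = 0x587b
+ 0x4aba = 0xa335
+ 0x8096 = 0x23cc
+ 0x079c = 0x2b68
One's complement: ~0x2b68
Checksum = 0xd497


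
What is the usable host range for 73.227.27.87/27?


Network: 73.227.27.64
Broadcast: 73.227.27.95
First usable = network + 1
Last usable = broadcast - 1
Range: 73.227.27.65 to 73.227.27.94


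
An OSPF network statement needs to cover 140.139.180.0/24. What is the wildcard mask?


Subnet mask: 255.255.255.0
Wildcard = 255.255.255.255 - subnet mask
255 - 255 = 0
255 - 255 = 0
255 - 255 = 0
255 - 0 = 255
Wildcard: 0.0.0.255


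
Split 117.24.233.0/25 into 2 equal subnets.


New prefix = 25 + 1 = 26
Each subnet has 64 addresses
  117.24.233.0/26
  117.24.233.64/26
Subnets: 117.24.233.0/26, 117.24.233.64/26


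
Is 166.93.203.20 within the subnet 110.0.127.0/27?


Subnet network: 110.0.127.0
Test IP AND mask: 166.93.203.0
No, 166.93.203.20 is not in 110.0.127.0/27


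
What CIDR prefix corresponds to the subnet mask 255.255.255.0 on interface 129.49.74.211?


Binary: 11111111.11111111.11111111.00000000
Count leading 1s
Prefix: /24


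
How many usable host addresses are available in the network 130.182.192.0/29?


Host bits = 32 - 29 = 3
Total addresses = 2^3 = 8
Usable = total - 2 (network and broadcast)
Usable hosts: 6


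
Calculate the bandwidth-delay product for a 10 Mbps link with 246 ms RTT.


BDP = bandwidth * RTT
= 10 Mbps * 246 ms
= 10 * 1e6 * 246 / 1000 bits
= 2460000 bits
= 307500 bytes
= 300.293 KB
BDP = 2460000 bits (307500 bytes)


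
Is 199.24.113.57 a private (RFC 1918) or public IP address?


RFC 1918 private ranges:
  10.0.0.0/8 (10.0.0.0 - 10.255.255.255)
  172.16.0.0/12 (172.16.0.0 - 172.31.255.255)
  192.168.0.0/16 (192.168.0.0 - 192.168.255.255)
Public (not in any RFC 1918 range)


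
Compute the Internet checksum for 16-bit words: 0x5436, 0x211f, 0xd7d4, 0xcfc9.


Sum all words (with carry folding):
+ 0x5436 = 0x5436
+ 0x211f = 0x7555
+ 0xd7d4 = 0x4d2a
+ 0xcfc9 = 0x1cf4
One's complement: ~0x1cf4
Checksum = 0xe30b


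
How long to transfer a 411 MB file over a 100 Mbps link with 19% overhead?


Effective throughput = 100 * (1 - 19/100) = 81 Mbps
File size in Mb = 411 * 8 = 3288 Mb
Time = 3288 / 81
Time = 40.5926 seconds


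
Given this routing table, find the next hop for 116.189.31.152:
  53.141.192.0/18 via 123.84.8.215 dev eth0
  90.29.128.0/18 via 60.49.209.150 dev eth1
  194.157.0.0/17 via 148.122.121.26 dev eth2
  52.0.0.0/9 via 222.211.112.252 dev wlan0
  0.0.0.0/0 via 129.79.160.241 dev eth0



Longest prefix match for 116.189.31.152:
  /18 53.141.192.0: no
  /18 90.29.128.0: no
  /17 194.157.0.0: no
  /9 52.0.0.0: no
  /0 0.0.0.0: MATCH
Selected: next-hop 129.79.160.241 via eth0 (matched /0)


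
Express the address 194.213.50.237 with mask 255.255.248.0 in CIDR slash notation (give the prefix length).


Binary: 11111111.11111111.11111000.00000000
Count leading 1s
Prefix: /21


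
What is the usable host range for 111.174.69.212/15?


Network: 111.174.0.0
Broadcast: 111.175.255.255
First usable = network + 1
Last usable = broadcast - 1
Range: 111.174.0.1 to 111.175.255.254


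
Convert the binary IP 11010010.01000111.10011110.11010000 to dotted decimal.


11010010 = 210
01000111 = 71
10011110 = 158
11010000 = 208
IP: 210.71.158.208


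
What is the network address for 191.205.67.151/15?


IP:   10111111.11001101.01000011.10010111
Mask: 11111111.11111110.00000000.00000000
AND operation:
Net:  10111111.11001100.00000000.00000000
Network: 191.204.0.0/15


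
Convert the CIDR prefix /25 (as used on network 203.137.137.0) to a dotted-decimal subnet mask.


/25 means 25 network bits, 7 host bits
Binary: 11111111111111111111111110000000
Mask: 255.255.255.128


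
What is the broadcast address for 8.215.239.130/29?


Network: 8.215.239.128/29
Host bits = 3
Set all host bits to 1:
Broadcast: 8.215.239.135


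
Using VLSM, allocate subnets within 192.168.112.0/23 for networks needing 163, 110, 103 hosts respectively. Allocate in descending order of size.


163 hosts -> /24 (254 usable): 192.168.112.0/24
110 hosts -> /25 (126 usable): 192.168.113.0/25
103 hosts -> /25 (126 usable): 192.168.113.128/25
Allocation: 192.168.112.0/24 (163 hosts, 254 usable); 192.168.113.0/25 (110 hosts, 126 usable); 192.168.113.128/25 (103 hosts, 126 usable)


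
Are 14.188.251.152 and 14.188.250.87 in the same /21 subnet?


Mask: 255.255.248.0
14.188.251.152 AND mask = 14.188.248.0
14.188.250.87 AND mask = 14.188.248.0
Yes, same subnet (14.188.248.0)


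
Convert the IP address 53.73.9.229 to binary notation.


53 = 00110101
73 = 01001001
9 = 00001001
229 = 11100101
Binary: 00110101.01001001.00001001.11100101


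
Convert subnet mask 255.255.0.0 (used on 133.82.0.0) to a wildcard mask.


Subnet mask: 255.255.0.0
Wildcard = 255.255.255.255 - subnet mask
255 - 255 = 0
255 - 255 = 0
255 - 0 = 255
255 - 0 = 255
Wildcard: 0.0.255.255


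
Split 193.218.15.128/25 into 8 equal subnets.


New prefix = 25 + 3 = 28
Each subnet has 16 addresses
  193.218.15.128/28
  193.218.15.144/28
  193.218.15.160/28
  193.218.15.176/28
  193.218.15.192/28
  193.218.15.208/28
  193.218.15.224/28
  193.218.15.240/28
Subnets: 193.218.15.128/28, 193.218.15.144/28, 193.218.15.160/28, 193.218.15.176/28, 193.218.15.192/28, 193.218.15.208/28, 193.218.15.224/28, 193.218.15.240/28


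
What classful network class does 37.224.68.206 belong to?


First octet: 37
Binary: 00100101
0xxxxxxx -> Class A (1-126)
Class A, default mask 255.0.0.0 (/8)


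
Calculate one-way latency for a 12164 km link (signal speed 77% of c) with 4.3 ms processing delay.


Speed = 0.77 * 3e5 km/s = 231000 km/s
Propagation delay = 12164 / 231000 = 0.0527 s = 52.658 ms
Processing delay = 4.3 ms
Total one-way latency = 56.958 ms


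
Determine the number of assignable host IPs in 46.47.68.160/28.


Host bits = 32 - 28 = 4
Total addresses = 2^4 = 16
Usable = total - 2 (network and broadcast)
Usable hosts: 14


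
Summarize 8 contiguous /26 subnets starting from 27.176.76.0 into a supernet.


Original prefix: /26
Number of subnets: 8 = 2^3
New prefix = 26 - 3 = 23
Supernet: 27.176.76.0/23


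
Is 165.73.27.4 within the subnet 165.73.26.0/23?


Subnet network: 165.73.26.0
Test IP AND mask: 165.73.26.0
Yes, 165.73.27.4 is in 165.73.26.0/23


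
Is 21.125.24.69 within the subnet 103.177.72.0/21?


Subnet network: 103.177.72.0
Test IP AND mask: 21.125.24.0
No, 21.125.24.69 is not in 103.177.72.0/21


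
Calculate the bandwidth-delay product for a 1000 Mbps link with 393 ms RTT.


BDP = bandwidth * RTT
= 1000 Mbps * 393 ms
= 1000 * 1e6 * 393 / 1000 bits
= 393000000 bits
= 49125000 bytes
= 47973.6328 KB
BDP = 393000000 bits (49125000 bytes)


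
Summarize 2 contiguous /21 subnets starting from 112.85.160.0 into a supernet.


Original prefix: /21
Number of subnets: 2 = 2^1
New prefix = 21 - 1 = 20
Supernet: 112.85.160.0/20


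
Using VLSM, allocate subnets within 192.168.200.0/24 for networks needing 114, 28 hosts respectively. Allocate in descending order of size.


114 hosts -> /25 (126 usable): 192.168.200.0/25
28 hosts -> /27 (30 usable): 192.168.200.128/27
Allocation: 192.168.200.0/25 (114 hosts, 126 usable); 192.168.200.128/27 (28 hosts, 30 usable)


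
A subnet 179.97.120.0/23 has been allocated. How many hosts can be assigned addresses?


Host bits = 32 - 23 = 9
Total addresses = 2^9 = 512
Usable = total - 2 (network and broadcast)
Usable hosts: 510


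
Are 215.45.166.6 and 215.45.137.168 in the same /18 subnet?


Mask: 255.255.192.0
215.45.166.6 AND mask = 215.45.128.0
215.45.137.168 AND mask = 215.45.128.0
Yes, same subnet (215.45.128.0)


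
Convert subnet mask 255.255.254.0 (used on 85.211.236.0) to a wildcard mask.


Subnet mask: 255.255.254.0
Wildcard = 255.255.255.255 - subnet mask
255 - 255 = 0
255 - 255 = 0
255 - 254 = 1
255 - 0 = 255
Wildcard: 0.0.1.255


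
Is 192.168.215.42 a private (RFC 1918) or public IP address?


RFC 1918 private ranges:
  10.0.0.0/8 (10.0.0.0 - 10.255.255.255)
  172.16.0.0/12 (172.16.0.0 - 172.31.255.255)
  192.168.0.0/16 (192.168.0.0 - 192.168.255.255)
Private (in 192.168.0.0/16)


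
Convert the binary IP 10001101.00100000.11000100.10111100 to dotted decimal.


10001101 = 141
00100000 = 32
11000100 = 196
10111100 = 188
IP: 141.32.196.188


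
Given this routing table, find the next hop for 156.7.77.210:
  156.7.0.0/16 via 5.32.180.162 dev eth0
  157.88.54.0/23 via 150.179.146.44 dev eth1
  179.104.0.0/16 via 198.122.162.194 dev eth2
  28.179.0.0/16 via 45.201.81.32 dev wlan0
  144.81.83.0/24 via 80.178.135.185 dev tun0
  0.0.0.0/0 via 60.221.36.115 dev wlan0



Longest prefix match for 156.7.77.210:
  /16 156.7.0.0: MATCH
  /23 157.88.54.0: no
  /16 179.104.0.0: no
  /16 28.179.0.0: no
  /24 144.81.83.0: no
  /0 0.0.0.0: MATCH
Selected: next-hop 5.32.180.162 via eth0 (matched /16)


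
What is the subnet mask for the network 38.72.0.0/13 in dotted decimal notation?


/13 means 13 network bits, 19 host bits
Binary: 11111111111110000000000000000000
Mask: 255.248.0.0


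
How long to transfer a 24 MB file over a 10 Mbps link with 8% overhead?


Effective throughput = 10 * (1 - 8/100) = 9.2 Mbps
File size in Mb = 24 * 8 = 192 Mb
Time = 192 / 9.2
Time = 20.8696 seconds


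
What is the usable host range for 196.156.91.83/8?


Network: 196.0.0.0
Broadcast: 196.255.255.255
First usable = network + 1
Last usable = broadcast - 1
Range: 196.0.0.1 to 196.255.255.254


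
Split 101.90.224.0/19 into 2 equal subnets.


New prefix = 19 + 1 = 20
Each subnet has 4096 addresses
  101.90.224.0/20
  101.90.240.0/20
Subnets: 101.90.224.0/20, 101.90.240.0/20


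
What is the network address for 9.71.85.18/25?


IP:   00001001.01000111.01010101.00010010
Mask: 11111111.11111111.11111111.10000000
AND operation:
Net:  00001001.01000111.01010101.00000000
Network: 9.71.85.0/25


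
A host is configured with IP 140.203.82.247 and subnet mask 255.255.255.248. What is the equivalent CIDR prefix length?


Binary: 11111111.11111111.11111111.11111000
Count leading 1s
Prefix: /29


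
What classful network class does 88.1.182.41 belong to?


First octet: 88
Binary: 01011000
0xxxxxxx -> Class A (1-126)
Class A, default mask 255.0.0.0 (/8)


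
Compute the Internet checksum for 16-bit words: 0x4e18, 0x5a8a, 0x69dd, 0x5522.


Sum all words (with carry folding):
+ 0x4e18 = 0x4e18
+ 0x5a8a = 0xa8a2
+ 0x69dd = 0x1280
+ 0x5522 = 0x67a2
One's complement: ~0x67a2
Checksum = 0x985d


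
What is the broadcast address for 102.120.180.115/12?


Network: 102.112.0.0/12
Host bits = 20
Set all host bits to 1:
Broadcast: 102.127.255.255


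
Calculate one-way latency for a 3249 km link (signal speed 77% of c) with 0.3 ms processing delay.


Speed = 0.77 * 3e5 km/s = 231000 km/s
Propagation delay = 3249 / 231000 = 0.0141 s = 14.0649 ms
Processing delay = 0.3 ms
Total one-way latency = 14.3649 ms


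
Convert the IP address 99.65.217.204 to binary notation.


99 = 01100011
65 = 01000001
217 = 11011001
204 = 11001100
Binary: 01100011.01000001.11011001.11001100


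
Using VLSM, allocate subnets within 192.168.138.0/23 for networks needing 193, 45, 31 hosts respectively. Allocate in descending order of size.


193 hosts -> /24 (254 usable): 192.168.138.0/24
45 hosts -> /26 (62 usable): 192.168.139.0/26
31 hosts -> /26 (62 usable): 192.168.139.64/26
Allocation: 192.168.138.0/24 (193 hosts, 254 usable); 192.168.139.0/26 (45 hosts, 62 usable); 192.168.139.64/26 (31 hosts, 62 usable)


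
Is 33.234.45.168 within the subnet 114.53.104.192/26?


Subnet network: 114.53.104.192
Test IP AND mask: 33.234.45.128
No, 33.234.45.168 is not in 114.53.104.192/26


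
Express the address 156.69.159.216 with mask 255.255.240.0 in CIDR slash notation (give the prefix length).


Binary: 11111111.11111111.11110000.00000000
Count leading 1s
Prefix: /20


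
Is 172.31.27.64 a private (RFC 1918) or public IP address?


RFC 1918 private ranges:
  10.0.0.0/8 (10.0.0.0 - 10.255.255.255)
  172.16.0.0/12 (172.16.0.0 - 172.31.255.255)
  192.168.0.0/16 (192.168.0.0 - 192.168.255.255)
Private (in 172.16.0.0/12)


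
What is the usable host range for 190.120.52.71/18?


Network: 190.120.0.0
Broadcast: 190.120.63.255
First usable = network + 1
Last usable = broadcast - 1
Range: 190.120.0.1 to 190.120.63.254


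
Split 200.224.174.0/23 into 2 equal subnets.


New prefix = 23 + 1 = 24
Each subnet has 256 addresses
  200.224.174.0/24
  200.224.175.0/24
Subnets: 200.224.174.0/24, 200.224.175.0/24


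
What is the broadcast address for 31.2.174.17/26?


Network: 31.2.174.0/26
Host bits = 6
Set all host bits to 1:
Broadcast: 31.2.174.63


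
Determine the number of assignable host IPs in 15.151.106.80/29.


Host bits = 32 - 29 = 3
Total addresses = 2^3 = 8
Usable = total - 2 (network and broadcast)
Usable hosts: 6


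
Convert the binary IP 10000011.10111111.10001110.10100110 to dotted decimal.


10000011 = 131
10111111 = 191
10001110 = 142
10100110 = 166
IP: 131.191.142.166


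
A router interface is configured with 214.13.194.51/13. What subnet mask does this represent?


/13 means 13 network bits, 19 host bits
Binary: 11111111111110000000000000000000
Mask: 255.248.0.0


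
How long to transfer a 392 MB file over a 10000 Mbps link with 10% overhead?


Effective throughput = 10000 * (1 - 10/100) = 9000 Mbps
File size in Mb = 392 * 8 = 3136 Mb
Time = 3136 / 9000
Time = 0.3484 seconds


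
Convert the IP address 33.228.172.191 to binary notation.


33 = 00100001
228 = 11100100
172 = 10101100
191 = 10111111
Binary: 00100001.11100100.10101100.10111111


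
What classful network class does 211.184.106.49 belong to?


First octet: 211
Binary: 11010011
110xxxxx -> Class C (192-223)
Class C, default mask 255.255.255.0 (/24)


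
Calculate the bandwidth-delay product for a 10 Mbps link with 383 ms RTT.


BDP = bandwidth * RTT
= 10 Mbps * 383 ms
= 10 * 1e6 * 383 / 1000 bits
= 3830000 bits
= 478750 bytes
= 467.5293 KB
BDP = 3830000 bits (478750 bytes)


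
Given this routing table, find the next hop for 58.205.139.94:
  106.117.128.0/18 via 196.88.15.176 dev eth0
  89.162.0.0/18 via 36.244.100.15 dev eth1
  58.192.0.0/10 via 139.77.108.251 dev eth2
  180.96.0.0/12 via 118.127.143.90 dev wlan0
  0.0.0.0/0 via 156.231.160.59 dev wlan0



Longest prefix match for 58.205.139.94:
  /18 106.117.128.0: no
  /18 89.162.0.0: no
  /10 58.192.0.0: MATCH
  /12 180.96.0.0: no
  /0 0.0.0.0: MATCH
Selected: next-hop 139.77.108.251 via eth2 (matched /10)


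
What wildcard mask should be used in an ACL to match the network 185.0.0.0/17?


Subnet mask: 255.255.128.0
Wildcard = 255.255.255.255 - subnet mask
255 - 255 = 0
255 - 255 = 0
255 - 128 = 127
255 - 0 = 255
Wildcard: 0.0.127.255


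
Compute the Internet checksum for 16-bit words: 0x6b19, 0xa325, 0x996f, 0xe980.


Sum all words (with carry folding):
+ 0x6b19 = 0x6b19
+ 0xa325 = 0x0e3f
+ 0x996f = 0xa7ae
+ 0xe980 = 0x912f
One's complement: ~0x912f
Checksum = 0x6ed0


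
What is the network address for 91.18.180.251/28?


IP:   01011011.00010010.10110100.11111011
Mask: 11111111.11111111.11111111.11110000
AND operation:
Net:  01011011.00010010.10110100.11110000
Network: 91.18.180.240/28


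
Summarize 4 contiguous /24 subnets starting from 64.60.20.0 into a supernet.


Original prefix: /24
Number of subnets: 4 = 2^2
New prefix = 24 - 2 = 22
Supernet: 64.60.20.0/22


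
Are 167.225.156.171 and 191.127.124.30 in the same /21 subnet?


Mask: 255.255.248.0
167.225.156.171 AND mask = 167.225.152.0
191.127.124.30 AND mask = 191.127.120.0
No, different subnets (167.225.152.0 vs 191.127.120.0)


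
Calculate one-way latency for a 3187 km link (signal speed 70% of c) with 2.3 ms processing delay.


Speed = 0.7 * 3e5 km/s = 210000 km/s
Propagation delay = 3187 / 210000 = 0.0152 s = 15.1762 ms
Processing delay = 2.3 ms
Total one-way latency = 17.4762 ms


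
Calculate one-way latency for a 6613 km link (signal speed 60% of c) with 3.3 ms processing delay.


Speed = 0.6 * 3e5 km/s = 180000 km/s
Propagation delay = 6613 / 180000 = 0.0367 s = 36.7389 ms
Processing delay = 3.3 ms
Total one-way latency = 40.0389 ms


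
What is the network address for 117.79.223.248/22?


IP:   01110101.01001111.11011111.11111000
Mask: 11111111.11111111.11111100.00000000
AND operation:
Net:  01110101.01001111.11011100.00000000
Network: 117.79.220.0/22


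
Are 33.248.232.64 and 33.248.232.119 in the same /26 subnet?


Mask: 255.255.255.192
33.248.232.64 AND mask = 33.248.232.64
33.248.232.119 AND mask = 33.248.232.64
Yes, same subnet (33.248.232.64)


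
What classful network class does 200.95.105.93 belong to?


First octet: 200
Binary: 11001000
110xxxxx -> Class C (192-223)
Class C, default mask 255.255.255.0 (/24)


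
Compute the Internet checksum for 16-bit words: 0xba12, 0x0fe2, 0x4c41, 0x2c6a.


Sum all words (with carry folding):
+ 0xba12 = 0xba12
+ 0x0fe2 = 0xc9f4
+ 0x4c41 = 0x1636
+ 0x2c6a = 0x42a0
One's complement: ~0x42a0
Checksum = 0xbd5f


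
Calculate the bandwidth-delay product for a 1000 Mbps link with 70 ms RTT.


BDP = bandwidth * RTT
= 1000 Mbps * 70 ms
= 1000 * 1e6 * 70 / 1000 bits
= 70000000 bits
= 8750000 bytes
= 8544.9219 KB
BDP = 70000000 bits (8750000 bytes)


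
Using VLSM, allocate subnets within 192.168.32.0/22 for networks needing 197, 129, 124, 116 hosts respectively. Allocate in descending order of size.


197 hosts -> /24 (254 usable): 192.168.32.0/24
129 hosts -> /24 (254 usable): 192.168.33.0/24
124 hosts -> /25 (126 usable): 192.168.34.0/25
116 hosts -> /25 (126 usable): 192.168.34.128/25
Allocation: 192.168.32.0/24 (197 hosts, 254 usable); 192.168.33.0/24 (129 hosts, 254 usable); 192.168.34.0/25 (124 hosts, 126 usable); 192.168.34.128/25 (116 hosts, 126 usable)


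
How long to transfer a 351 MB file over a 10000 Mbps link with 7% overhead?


Effective throughput = 10000 * (1 - 7/100) = 9300 Mbps
File size in Mb = 351 * 8 = 2808 Mb
Time = 2808 / 9300
Time = 0.3019 seconds


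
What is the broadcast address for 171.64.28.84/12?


Network: 171.64.0.0/12
Host bits = 20
Set all host bits to 1:
Broadcast: 171.79.255.255


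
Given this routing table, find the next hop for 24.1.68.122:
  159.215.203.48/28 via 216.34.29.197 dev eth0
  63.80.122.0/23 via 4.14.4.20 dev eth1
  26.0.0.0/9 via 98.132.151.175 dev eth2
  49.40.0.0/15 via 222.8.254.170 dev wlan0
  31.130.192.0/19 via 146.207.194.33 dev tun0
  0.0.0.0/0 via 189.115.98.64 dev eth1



Longest prefix match for 24.1.68.122:
  /28 159.215.203.48: no
  /23 63.80.122.0: no
  /9 26.0.0.0: no
  /15 49.40.0.0: no
  /19 31.130.192.0: no
  /0 0.0.0.0: MATCH
Selected: next-hop 189.115.98.64 via eth1 (matched /0)


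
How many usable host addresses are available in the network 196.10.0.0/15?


Host bits = 32 - 15 = 17
Total addresses = 2^17 = 131072
Usable = total - 2 (network and broadcast)
Usable hosts: 131070


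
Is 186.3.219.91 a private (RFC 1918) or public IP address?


RFC 1918 private ranges:
  10.0.0.0/8 (10.0.0.0 - 10.255.255.255)
  172.16.0.0/12 (172.16.0.0 - 172.31.255.255)
  192.168.0.0/16 (192.168.0.0 - 192.168.255.255)
Public (not in any RFC 1918 range)


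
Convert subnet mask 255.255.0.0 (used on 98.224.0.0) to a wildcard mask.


Subnet mask: 255.255.0.0
Wildcard = 255.255.255.255 - subnet mask
255 - 255 = 0
255 - 255 = 0
255 - 0 = 255
255 - 0 = 255
Wildcard: 0.0.255.255


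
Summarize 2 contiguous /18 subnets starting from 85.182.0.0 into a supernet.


Original prefix: /18
Number of subnets: 2 = 2^1
New prefix = 18 - 1 = 17
Supernet: 85.182.0.0/17


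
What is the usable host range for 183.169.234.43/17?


Network: 183.169.128.0
Broadcast: 183.169.255.255
First usable = network + 1
Last usable = broadcast - 1
Range: 183.169.128.1 to 183.169.255.254


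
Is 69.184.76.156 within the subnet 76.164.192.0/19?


Subnet network: 76.164.192.0
Test IP AND mask: 69.184.64.0
No, 69.184.76.156 is not in 76.164.192.0/19


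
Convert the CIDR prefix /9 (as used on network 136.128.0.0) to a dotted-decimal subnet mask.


/9 means 9 network bits, 23 host bits
Binary: 11111111100000000000000000000000
Mask: 255.128.0.0


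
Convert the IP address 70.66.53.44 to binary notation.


70 = 01000110
66 = 01000010
53 = 00110101
44 = 00101100
Binary: 01000110.01000010.00110101.00101100


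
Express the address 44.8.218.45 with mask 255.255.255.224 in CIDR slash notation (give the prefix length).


Binary: 11111111.11111111.11111111.11100000
Count leading 1s
Prefix: /27


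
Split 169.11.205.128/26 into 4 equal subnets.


New prefix = 26 + 2 = 28
Each subnet has 16 addresses
  169.11.205.128/28
  169.11.205.144/28
  169.11.205.160/28
  169.11.205.176/28
Subnets: 169.11.205.128/28, 169.11.205.144/28, 169.11.205.160/28, 169.11.205.176/28


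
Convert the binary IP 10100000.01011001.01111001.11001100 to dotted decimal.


10100000 = 160
01011001 = 89
01111001 = 121
11001100 = 204
IP: 160.89.121.204


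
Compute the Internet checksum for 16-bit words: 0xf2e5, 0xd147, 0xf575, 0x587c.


Sum all words (with carry folding):
+ 0xf2e5 = 0xf2e5
+ 0xd147 = 0xc42d
+ 0xf575 = 0xb9a3
+ 0x587c = 0x1220
One's complement: ~0x1220
Checksum = 0xeddf


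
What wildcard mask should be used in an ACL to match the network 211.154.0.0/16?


Subnet mask: 255.255.0.0
Wildcard = 255.255.255.255 - subnet mask
255 - 255 = 0
255 - 255 = 0
255 - 0 = 255
255 - 0 = 255
Wildcard: 0.0.255.255


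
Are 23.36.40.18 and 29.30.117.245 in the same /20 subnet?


Mask: 255.255.240.0
23.36.40.18 AND mask = 23.36.32.0
29.30.117.245 AND mask = 29.30.112.0
No, different subnets (23.36.32.0 vs 29.30.112.0)


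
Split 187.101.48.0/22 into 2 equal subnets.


New prefix = 22 + 1 = 23
Each subnet has 512 addresses
  187.101.48.0/23
  187.101.50.0/23
Subnets: 187.101.48.0/23, 187.101.50.0/23


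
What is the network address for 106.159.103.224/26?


IP:   01101010.10011111.01100111.11100000
Mask: 11111111.11111111.11111111.11000000
AND operation:
Net:  01101010.10011111.01100111.11000000
Network: 106.159.103.192/26


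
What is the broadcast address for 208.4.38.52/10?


Network: 208.0.0.0/10
Host bits = 22
Set all host bits to 1:
Broadcast: 208.63.255.255


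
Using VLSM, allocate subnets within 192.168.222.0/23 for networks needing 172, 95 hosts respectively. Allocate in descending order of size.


172 hosts -> /24 (254 usable): 192.168.222.0/24
95 hosts -> /25 (126 usable): 192.168.223.0/25
Allocation: 192.168.222.0/24 (172 hosts, 254 usable); 192.168.223.0/25 (95 hosts, 126 usable)


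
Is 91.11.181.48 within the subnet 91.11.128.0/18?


Subnet network: 91.11.128.0
Test IP AND mask: 91.11.128.0
Yes, 91.11.181.48 is in 91.11.128.0/18
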